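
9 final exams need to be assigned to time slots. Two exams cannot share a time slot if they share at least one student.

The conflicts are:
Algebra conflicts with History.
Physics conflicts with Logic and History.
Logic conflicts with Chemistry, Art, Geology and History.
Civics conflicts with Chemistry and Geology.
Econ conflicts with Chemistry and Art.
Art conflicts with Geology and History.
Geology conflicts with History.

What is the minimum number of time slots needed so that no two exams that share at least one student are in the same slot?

Logic, Art, Geology, History pairwise conflict, so at least 4 time slots are needed.
4 time slots suffice: time slot 1 → {Chemistry, History}; time slot 2 → {Algebra, Logic, Civics, Econ}; time slot 3 → {Physics, Art}; time slot 4 → {Geology}. No two conflicting exams share a time slot.

4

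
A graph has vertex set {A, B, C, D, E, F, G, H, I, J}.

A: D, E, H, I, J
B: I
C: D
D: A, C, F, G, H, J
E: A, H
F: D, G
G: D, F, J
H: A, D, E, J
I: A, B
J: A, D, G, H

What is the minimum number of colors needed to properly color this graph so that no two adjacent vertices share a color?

A, D, H, J are pairwise adjacent (a clique of size 4), so at least 4 colors are needed.
A valid assignment using 4 colors: A=2, B=2, C=2, D=1, E=1, F=3, G=2, H=3, I=1, J=4. Each edge has distinct colors on its endpoints.

4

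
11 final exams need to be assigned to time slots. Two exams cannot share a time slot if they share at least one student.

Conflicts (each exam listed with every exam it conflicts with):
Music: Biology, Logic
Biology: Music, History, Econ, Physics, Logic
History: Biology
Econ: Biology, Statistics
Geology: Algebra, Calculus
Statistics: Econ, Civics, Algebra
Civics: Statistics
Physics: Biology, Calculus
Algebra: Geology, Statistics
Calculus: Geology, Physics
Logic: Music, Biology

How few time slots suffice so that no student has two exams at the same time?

3

Music, Biology, Logic are mutually in conflict, so at least 3 time slots are needed.
3 time slots suffice: time slot 1 → {Biology, Geology, Statistics}; time slot 2 → {Music, History, Econ, Civics, Physics, Algebra}; time slot 3 → {Calculus, Logic}. Every pair that conflicts lands in different time slots.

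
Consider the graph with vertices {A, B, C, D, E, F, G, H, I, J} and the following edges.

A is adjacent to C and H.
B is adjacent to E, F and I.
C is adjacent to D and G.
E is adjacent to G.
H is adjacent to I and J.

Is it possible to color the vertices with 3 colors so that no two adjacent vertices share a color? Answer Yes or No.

Yes

The chromatic number is 3. The cycle I-H-A-C-G-E-B-I has odd length 7, so it cannot be 2-colored; at least 3 colors are needed.
3 colors suffice: color red → {B, C, H}; color blue → {A, D, F, G, I, J}; color green → {E}.
That is already a proper 3-coloring.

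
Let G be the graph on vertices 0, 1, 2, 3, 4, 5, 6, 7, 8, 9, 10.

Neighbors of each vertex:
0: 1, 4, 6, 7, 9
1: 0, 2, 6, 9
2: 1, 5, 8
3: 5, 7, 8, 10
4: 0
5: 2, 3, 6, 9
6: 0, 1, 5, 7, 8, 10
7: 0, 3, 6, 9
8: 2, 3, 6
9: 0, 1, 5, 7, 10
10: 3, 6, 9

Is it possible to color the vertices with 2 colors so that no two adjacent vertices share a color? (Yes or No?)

0, 6, 7 are pairwise adjacent, so at least 3 colors are needed.
So 2 colors are not enough.

No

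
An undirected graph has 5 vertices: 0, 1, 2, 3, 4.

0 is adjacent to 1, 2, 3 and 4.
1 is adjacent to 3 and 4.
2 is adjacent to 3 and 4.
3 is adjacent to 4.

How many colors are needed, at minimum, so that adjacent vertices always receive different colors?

0, 2, 3, 4 are mutually adjacent (a clique of size 4), so at least 4 colors are needed.
One proper 4-coloring: 0=a, 1=d, 2=d, 3=c, 4=b. No two adjacent vertices share a color.

4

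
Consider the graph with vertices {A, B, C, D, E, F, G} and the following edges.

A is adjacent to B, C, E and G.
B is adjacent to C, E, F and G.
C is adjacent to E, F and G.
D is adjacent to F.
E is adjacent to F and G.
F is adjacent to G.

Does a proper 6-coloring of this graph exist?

Yes

The chromatic number is 5. A, B, C, E, G form a clique, so at least 5 colors are needed.
5 colors suffice: color 1 → {A, F}; color 2 → {D, G}; color 3 → {E}; color 4 → {B}; color 5 → {C}.
Since 6 ≥ 5, a proper 6-coloring certainly exists.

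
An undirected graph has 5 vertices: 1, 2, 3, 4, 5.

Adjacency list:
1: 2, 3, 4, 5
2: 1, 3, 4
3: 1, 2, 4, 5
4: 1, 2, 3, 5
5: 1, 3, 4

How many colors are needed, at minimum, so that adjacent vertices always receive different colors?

1, 3, 4, 5 are mutually adjacent (a clique of size 4), so at least 4 colors are needed.
One proper 4-coloring: 1=a, 2=d, 3=b, 4=c, 5=d. Every edge joins two different colors.

4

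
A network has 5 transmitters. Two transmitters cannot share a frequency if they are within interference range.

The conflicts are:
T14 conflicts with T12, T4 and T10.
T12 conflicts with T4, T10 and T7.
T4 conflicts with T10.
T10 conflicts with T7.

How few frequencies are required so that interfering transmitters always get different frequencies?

4

T14, T12, T4, T10 all conflict with each other, so at least 4 frequencies are needed.
4 frequencies suffice: frequency 1 → {T10}; frequency 2 → {T12}; frequency 3 → {T14, T7}; frequency 4 → {T4}. Every pair that conflicts lands in different frequencies.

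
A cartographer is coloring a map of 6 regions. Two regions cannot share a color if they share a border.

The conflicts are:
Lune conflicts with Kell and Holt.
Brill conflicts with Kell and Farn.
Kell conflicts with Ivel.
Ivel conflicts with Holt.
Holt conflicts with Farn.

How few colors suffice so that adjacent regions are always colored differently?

3

The cycle Lune-Holt-Farn-Brill-Kell-Lune has odd length 5, so it cannot be 2-colored; at least 3 colors are needed.
A valid assignment using 3 colors: Lune=2, Brill=3, Kell=1, Ivel=2, Holt=1, Farn=2. No two conflicting regions share a color.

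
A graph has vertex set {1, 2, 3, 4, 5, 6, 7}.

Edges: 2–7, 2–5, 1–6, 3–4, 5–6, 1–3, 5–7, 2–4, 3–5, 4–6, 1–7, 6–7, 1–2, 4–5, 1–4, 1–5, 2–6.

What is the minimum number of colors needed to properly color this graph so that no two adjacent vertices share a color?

1, 2, 4, 5, 6 are pairwise adjacent (a clique of size 5), so at least 5 colors are needed.
A valid assignment using 5 colors: 1=blue, 2=green, 3=green, 4=purple, 5=red, 6=yellow, 7=purple. Each edge has distinct colors on its endpoints.

5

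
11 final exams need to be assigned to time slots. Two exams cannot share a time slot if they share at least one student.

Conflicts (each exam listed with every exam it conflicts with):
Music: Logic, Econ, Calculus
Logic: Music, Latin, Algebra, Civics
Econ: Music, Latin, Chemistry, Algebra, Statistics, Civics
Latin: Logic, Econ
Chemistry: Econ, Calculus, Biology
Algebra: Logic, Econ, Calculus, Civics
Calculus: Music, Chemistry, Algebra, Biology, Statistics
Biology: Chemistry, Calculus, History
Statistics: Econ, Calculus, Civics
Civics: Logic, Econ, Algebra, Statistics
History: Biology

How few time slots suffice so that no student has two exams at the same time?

Econ, Statistics, Civics all conflict with each other, so at least 3 time slots are needed.
3 time slots suffice: Music=2, Logic=1, Econ=1, Latin=2, Chemistry=2, Algebra=3, Calculus=1, Biology=3, Statistics=3, Civics=2, History=1. No two conflicting exams share a time slot.

3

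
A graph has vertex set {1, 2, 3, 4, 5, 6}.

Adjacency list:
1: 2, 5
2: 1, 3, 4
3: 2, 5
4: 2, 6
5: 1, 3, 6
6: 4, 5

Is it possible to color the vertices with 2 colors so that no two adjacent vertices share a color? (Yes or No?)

No

The cycle 5-6-4-2-1-5 has odd length 5, so it cannot be 2-colored; at least 3 colors are needed.
So 2 colors are not enough.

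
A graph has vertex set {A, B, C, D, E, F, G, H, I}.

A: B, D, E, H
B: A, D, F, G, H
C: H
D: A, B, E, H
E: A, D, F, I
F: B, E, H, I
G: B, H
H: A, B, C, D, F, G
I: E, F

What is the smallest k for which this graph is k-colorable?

4

A, B, D, H form a clique, so at least 4 colors are needed.
A valid assignment using 4 colors: A=yellow, B=blue, C=blue, D=green, E=red, F=green, G=green, H=red, I=blue. Every edge joins two different colors.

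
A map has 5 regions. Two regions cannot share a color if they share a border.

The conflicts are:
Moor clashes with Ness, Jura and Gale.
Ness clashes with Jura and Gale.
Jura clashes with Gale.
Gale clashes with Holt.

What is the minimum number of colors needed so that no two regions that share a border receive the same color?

Moor, Ness, Jura, Gale are mutually in conflict, so at least 4 colors are needed.
A valid assignment using 4 colors: Moor=2, Ness=3, Jura=4, Gale=1, Holt=2. Every pair that conflicts lands in different colors.

4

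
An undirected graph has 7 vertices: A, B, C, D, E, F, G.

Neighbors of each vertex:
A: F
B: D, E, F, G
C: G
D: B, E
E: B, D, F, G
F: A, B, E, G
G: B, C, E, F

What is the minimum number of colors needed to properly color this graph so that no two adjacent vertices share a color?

4

B, E, F, G are mutually adjacent (a clique of size 4), so at least 4 colors are needed.
4 colors suffice: color 1 → {A, C, E}; color 2 → {D, F}; color 3 → {B}; color 4 → {G}. Every edge joins two different colors.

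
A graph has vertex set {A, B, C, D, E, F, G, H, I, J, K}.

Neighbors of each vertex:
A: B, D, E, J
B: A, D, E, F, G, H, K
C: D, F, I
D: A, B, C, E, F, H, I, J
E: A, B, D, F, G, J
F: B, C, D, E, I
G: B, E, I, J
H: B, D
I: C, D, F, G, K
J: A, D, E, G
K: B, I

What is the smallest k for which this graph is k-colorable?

4

A, D, E, J are mutually adjacent (a clique of size 4), so at least 4 colors are needed.
A valid assignment using 4 colors: A=4, B=2, C=3, D=1, E=3, F=4, G=1, H=3, I=2, J=2, K=1. No two adjacent vertices share a color.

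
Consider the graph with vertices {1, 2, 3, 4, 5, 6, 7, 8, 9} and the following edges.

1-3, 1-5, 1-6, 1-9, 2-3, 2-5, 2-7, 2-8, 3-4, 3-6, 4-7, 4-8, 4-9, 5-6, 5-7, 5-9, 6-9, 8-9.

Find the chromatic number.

4

1, 5, 6, 9 are pairwise adjacent (a clique of size 4), so at least 4 colors are needed.
4 colors suffice: color red → {3, 7, 9}; color blue → {4, 5}; color green → {1, 2}; color yellow → {6, 8}. Every edge joins two different colors.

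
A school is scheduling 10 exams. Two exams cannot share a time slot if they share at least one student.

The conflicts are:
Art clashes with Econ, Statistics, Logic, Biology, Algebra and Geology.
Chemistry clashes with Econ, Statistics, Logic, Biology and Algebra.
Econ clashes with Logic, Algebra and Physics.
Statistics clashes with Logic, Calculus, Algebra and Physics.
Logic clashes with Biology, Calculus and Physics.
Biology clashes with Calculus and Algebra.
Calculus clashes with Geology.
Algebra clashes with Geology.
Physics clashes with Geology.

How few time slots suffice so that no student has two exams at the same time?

3

Art, Algebra, Geology are mutually in conflict, so at least 3 time slots are needed.
3 time slots suffice: time slot 1 → {Logic, Algebra}; time slot 2 → {Econ, Statistics, Biology, Geology}; time slot 3 → {Art, Chemistry, Calculus, Physics}. Each listed conflict is separated.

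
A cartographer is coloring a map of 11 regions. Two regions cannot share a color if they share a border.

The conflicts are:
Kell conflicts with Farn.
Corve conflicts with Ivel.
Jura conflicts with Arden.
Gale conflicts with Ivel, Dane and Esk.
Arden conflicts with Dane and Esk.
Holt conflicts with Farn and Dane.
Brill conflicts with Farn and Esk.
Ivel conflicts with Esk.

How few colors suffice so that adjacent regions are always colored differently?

Gale, Ivel, Esk all conflict with each other, so at least 3 colors are needed.
3 colors suffice: color 1 → {Corve, Jura, Farn, Dane, Esk}; color 2 → {Kell, Arden, Holt, Brill, Ivel}; color 3 → {Gale}. Every pair that conflicts lands in different colors.

3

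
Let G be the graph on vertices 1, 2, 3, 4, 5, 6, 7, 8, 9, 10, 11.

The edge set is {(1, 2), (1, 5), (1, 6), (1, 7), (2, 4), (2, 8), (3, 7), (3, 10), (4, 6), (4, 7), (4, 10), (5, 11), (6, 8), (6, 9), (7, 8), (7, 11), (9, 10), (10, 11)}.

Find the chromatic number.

7 and 8 are adjacent, so at least 2 colors are needed.
2 colors suffice: color a → {2, 5, 6, 7, 10}; color b → {1, 3, 4, 8, 9, 11}. Each edge has distinct colors on its endpoints.

2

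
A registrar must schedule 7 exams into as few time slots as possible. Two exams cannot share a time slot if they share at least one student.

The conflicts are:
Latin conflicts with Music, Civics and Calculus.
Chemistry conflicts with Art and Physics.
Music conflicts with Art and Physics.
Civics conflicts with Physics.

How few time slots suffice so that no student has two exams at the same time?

Latin and Calculus conflict, so at least 2 time slots are needed.
A valid assignment using 2 time slots: Latin=1, Chemistry=2, Music=2, Civics=2, Art=1, Calculus=2, Physics=1. Each listed conflict is separated.

2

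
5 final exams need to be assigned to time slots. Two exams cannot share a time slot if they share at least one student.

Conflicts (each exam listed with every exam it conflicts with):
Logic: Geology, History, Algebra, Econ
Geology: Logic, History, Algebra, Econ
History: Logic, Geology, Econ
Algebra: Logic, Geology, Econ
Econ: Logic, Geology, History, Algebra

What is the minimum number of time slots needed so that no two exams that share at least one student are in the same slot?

Logic, Geology, History, Econ all conflict with each other, so at least 4 time slots are needed.
4 time slots suffice: time slot 1 → {Geology}; time slot 2 → {Econ}; time slot 3 → {Logic}; time slot 4 → {History, Algebra}. No two conflicting exams share a time slot.

4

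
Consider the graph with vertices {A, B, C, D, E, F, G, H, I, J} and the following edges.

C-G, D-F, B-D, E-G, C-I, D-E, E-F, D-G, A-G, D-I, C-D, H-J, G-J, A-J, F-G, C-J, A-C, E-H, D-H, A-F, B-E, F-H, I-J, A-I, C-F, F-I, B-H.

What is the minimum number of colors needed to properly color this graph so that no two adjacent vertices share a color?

4

B, D, E, H form a clique, so at least 4 colors are needed.
A valid assignment using 4 colors: A=2, B=1, C=4, D=2, E=4, F=1, G=3, H=3, I=3, J=1. Each edge has distinct colors on its endpoints.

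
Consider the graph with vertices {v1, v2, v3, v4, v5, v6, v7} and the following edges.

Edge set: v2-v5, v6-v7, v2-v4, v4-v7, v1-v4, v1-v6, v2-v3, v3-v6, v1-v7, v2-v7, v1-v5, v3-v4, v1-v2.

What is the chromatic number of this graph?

4

v1, v2, v4, v7 are mutually adjacent (a clique of size 4), so at least 4 colors are needed.
4 colors suffice: color red → {v1, v3}; color blue → {v2, v6}; color green → {v5, v7}; color yellow → {v4}. No two adjacent vertices share a color.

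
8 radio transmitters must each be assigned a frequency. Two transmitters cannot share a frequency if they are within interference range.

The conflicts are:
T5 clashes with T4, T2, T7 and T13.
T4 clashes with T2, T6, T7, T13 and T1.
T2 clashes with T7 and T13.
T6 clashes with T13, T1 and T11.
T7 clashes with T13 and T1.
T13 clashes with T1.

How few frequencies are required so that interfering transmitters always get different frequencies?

T5, T4, T2, T7, T13 pairwise conflict, so at least 5 frequencies are needed.
5 frequencies suffice: T5=4, T4=2, T2=5, T6=3, T7=3, T13=1, T1=4, T11=1. Each listed conflict is separated.

5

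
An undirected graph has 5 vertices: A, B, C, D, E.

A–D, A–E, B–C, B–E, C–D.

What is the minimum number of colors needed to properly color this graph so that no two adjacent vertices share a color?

3

The cycle D-C-B-E-A-D has odd length 5, so it cannot be 2-colored; at least 3 colors are needed.
3 colors suffice: A=1, B=1, C=2, D=3, E=2. Every edge joins two different colors.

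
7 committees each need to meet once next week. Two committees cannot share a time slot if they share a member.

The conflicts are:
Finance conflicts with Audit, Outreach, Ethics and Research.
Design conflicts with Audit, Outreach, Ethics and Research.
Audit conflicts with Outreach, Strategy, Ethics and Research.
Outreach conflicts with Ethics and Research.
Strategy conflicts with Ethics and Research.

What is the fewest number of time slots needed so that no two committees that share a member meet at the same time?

Finance, Audit, Outreach, Research pairwise conflict, so at least 4 time slots are needed.
4 time slots suffice: time slot 1 → {Audit}; time slot 2 → {Ethics, Research}; time slot 3 → {Outreach, Strategy}; time slot 4 → {Finance, Design}. No two conflicting committees share a time slot.

4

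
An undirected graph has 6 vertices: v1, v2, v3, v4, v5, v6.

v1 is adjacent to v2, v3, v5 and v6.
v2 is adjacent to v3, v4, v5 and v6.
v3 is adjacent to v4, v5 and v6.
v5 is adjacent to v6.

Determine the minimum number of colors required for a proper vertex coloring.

v1, v2, v3, v5, v6 are pairwise adjacent (a clique of size 5), so at least 5 colors are needed.
5 colors suffice: color 1 → {v3}; color 2 → {v2}; color 3 → {v4, v5}; color 4 → {v1}; color 5 → {v6}. Every edge joins two different colors.

5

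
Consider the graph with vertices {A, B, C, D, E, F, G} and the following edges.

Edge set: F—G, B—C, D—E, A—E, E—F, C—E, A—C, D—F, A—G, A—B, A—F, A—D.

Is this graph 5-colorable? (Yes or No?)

The chromatic number is 4. A, D, E, F are pairwise adjacent (a clique of size 4), so at least 4 colors are needed.
4 colors suffice: color 1 → {A}; color 2 → {B, E, G}; color 3 → {C, F}; color 4 → {D}.
Since 5 ≥ 4, a proper 5-coloring certainly exists.

Yes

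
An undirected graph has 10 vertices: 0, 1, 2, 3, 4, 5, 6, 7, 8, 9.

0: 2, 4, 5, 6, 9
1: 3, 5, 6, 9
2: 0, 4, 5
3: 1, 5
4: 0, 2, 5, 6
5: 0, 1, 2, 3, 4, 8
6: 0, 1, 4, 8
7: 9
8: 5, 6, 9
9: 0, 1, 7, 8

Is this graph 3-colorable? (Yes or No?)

No

0, 2, 4, 5 form a clique, so at least 4 colors are needed.
So 3 colors are not enough.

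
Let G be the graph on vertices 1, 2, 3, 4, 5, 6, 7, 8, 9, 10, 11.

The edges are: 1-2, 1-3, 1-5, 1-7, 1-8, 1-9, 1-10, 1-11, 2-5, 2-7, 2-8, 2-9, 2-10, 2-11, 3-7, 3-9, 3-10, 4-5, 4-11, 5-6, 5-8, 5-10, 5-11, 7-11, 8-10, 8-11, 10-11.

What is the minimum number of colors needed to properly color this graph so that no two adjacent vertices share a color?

1, 2, 5, 8, 10, 11 form a clique, so at least 6 colors are needed.
6 colors suffice: 1=red, 2=blue, 3=blue, 4=red, 5=yellow, 6=red, 7=yellow, 8=orange, 9=green, 10=purple, 11=green. Every edge joins two different colors.

6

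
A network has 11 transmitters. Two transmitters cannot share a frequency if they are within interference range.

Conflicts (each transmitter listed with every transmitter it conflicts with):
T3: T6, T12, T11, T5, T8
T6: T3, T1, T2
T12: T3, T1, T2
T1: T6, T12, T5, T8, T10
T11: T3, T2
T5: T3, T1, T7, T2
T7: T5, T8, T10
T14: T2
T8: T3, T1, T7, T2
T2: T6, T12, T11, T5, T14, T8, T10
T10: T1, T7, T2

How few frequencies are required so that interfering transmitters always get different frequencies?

2

T2 and T10 conflict, so at least 2 frequencies are needed.
A valid assignment using 2 frequencies: T3=1, T6=2, T12=2, T1=1, T11=2, T5=2, T7=1, T14=2, T8=2, T2=1, T10=2. No two conflicting transmitters share a frequency.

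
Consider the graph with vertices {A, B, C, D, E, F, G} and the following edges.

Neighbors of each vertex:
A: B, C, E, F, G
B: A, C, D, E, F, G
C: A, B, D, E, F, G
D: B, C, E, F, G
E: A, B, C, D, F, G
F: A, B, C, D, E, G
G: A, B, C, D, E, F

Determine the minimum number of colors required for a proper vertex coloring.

A, B, C, E, F, G form a clique, so at least 6 colors are needed.
One proper 6-coloring: A=6, B=4, C=1, D=6, E=3, F=2, G=5. Every edge joins two different colors.

6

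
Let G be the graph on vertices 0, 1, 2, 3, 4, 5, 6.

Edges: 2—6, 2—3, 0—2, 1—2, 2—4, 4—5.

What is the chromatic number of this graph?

1 and 2 are adjacent, so at least 2 colors are needed.
A valid assignment using 2 colors: 0=b, 1=b, 2=a, 3=b, 4=b, 5=a, 6=b. Every edge joins two different colors.

2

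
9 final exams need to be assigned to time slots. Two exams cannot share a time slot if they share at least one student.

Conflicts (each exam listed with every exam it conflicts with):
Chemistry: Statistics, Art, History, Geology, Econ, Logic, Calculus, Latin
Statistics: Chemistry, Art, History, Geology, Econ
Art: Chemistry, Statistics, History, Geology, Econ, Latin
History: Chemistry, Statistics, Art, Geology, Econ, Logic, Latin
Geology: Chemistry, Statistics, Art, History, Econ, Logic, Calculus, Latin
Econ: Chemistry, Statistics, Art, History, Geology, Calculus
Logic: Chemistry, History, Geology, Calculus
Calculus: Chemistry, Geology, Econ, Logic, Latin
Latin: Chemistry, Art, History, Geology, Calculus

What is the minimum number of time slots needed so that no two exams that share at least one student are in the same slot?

6

Chemistry, Statistics, Art, History, Geology, Econ all conflict with each other, so at least 6 time slots are needed.
Using 6 time slots: Chemistry=1, Statistics=6, Art=5, History=3, Geology=2, Econ=4, Logic=4, Calculus=3, Latin=4. Each listed conflict is separated.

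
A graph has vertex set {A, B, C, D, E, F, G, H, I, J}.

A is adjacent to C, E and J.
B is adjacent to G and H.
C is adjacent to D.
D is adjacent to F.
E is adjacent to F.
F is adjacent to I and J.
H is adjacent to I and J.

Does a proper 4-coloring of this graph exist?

Yes

The chromatic number is 3. The cycle C-A-E-F-D-C has odd length 5, so it cannot be 2-colored; at least 3 colors are needed.
One proper 3-coloring: A=red, B=blue, C=green, D=blue, E=blue, F=red, G=red, H=red, I=blue, J=blue.
Since 4 ≥ 3, a proper 4-coloring certainly exists.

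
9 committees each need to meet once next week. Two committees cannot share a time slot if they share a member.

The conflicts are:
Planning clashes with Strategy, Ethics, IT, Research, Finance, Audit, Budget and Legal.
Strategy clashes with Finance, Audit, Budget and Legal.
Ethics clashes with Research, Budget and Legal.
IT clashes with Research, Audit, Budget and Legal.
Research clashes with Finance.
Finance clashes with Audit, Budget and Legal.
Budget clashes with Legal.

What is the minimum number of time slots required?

Planning, Strategy, Finance, Budget, Legal pairwise conflict, so at least 5 time slots are needed.
A valid assignment using 5 time slots: Planning=1, Strategy=5, Ethics=2, IT=2, Research=3, Finance=2, Audit=3, Budget=3, Legal=4. Each listed conflict is separated.

5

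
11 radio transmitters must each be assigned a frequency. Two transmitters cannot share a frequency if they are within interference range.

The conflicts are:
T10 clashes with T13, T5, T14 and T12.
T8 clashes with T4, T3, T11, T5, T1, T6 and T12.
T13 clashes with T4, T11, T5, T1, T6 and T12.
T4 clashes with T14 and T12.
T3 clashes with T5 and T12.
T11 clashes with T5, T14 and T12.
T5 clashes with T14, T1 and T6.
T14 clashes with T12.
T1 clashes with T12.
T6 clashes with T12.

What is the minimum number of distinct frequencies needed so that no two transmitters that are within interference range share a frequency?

3

T10, T13, T12 are mutually in conflict, so at least 3 frequencies are needed.
3 frequencies suffice: frequency 1 → {T5, T12}; frequency 2 → {T8, T13, T14}; frequency 3 → {T10, T4, T3, T11, T1, T6}. Every pair that conflicts lands in different frequencies.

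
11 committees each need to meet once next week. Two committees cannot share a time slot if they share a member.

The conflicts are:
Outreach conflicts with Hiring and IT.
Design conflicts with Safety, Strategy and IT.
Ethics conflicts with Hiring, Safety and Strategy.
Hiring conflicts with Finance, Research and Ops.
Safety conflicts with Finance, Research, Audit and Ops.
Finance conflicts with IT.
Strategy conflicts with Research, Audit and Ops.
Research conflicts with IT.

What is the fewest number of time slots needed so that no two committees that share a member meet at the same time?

Design and IT conflict, so at least 2 time slots are needed.
2 time slots suffice: Outreach=2, Design=2, Ethics=2, Hiring=1, Safety=1, Finance=2, Strategy=1, Research=2, Audit=2, IT=1, Ops=2. Every pair that conflicts lands in different time slots.

2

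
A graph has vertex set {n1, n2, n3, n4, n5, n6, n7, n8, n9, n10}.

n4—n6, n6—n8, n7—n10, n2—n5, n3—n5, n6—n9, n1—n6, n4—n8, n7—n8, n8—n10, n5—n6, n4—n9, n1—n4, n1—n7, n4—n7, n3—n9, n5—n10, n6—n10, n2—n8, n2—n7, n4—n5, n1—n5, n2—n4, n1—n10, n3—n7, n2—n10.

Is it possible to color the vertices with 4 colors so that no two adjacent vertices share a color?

Yes

The chromatic number is 4. n1, n4, n5, n6 are mutually adjacent (a clique of size 4), so at least 4 colors are needed.
4 colors suffice: n1=4, n2=4, n3=1, n4=1, n5=3, n6=2, n7=2, n8=3, n9=3, n10=1.
That is already a proper 4-coloring.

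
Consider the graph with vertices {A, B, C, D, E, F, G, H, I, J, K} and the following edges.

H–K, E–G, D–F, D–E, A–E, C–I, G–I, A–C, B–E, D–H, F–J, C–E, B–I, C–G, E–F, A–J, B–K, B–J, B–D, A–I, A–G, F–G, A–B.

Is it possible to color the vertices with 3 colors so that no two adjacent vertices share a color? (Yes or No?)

A, C, G, I form a clique, so at least 4 colors are needed.
So 3 colors are not enough.

No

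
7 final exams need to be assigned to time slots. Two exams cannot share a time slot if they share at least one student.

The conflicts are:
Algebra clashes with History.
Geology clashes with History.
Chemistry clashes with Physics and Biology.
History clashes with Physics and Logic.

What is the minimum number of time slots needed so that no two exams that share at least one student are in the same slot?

2

History and Physics conflict, so at least 2 time slots are needed.
2 time slots suffice: time slot 1 → {Chemistry, History}; time slot 2 → {Algebra, Geology, Physics, Biology, Logic}. No two conflicting exams share a time slot.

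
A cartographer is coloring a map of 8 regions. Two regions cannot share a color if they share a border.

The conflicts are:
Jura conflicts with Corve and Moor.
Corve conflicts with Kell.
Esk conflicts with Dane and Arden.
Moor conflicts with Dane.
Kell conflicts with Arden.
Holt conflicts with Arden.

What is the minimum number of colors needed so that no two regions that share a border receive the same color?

The cycle Moor-Jura-Corve-Kell-Arden-Esk-Dane-Moor has odd length 7, so it cannot be 2-colored; at least 3 colors are needed.
One proper 3-coloring: Jura=2, Corve=1, Esk=3, Moor=1, Dane=2, Kell=2, Holt=2, Arden=1. Every pair that conflicts lands in different colors.

3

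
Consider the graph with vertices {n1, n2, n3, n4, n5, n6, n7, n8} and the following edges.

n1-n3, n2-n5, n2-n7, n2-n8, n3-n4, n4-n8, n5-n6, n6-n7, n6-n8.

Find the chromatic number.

2

n3 and n4 are adjacent, so at least 2 colors are needed.
2 colors suffice: color R → {n3, n5, n7, n8}; color B → {n1, n2, n4, n6}. No two adjacent vertices share a color.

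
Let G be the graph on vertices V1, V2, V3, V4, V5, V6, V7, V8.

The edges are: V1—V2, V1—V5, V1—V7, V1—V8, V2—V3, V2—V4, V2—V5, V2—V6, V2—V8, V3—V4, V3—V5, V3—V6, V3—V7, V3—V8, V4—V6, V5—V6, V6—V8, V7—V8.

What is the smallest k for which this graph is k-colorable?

V2, V3, V6, V8 are mutually adjacent (a clique of size 4), so at least 4 colors are needed.
A valid assignment using 4 colors: V1=R, V2=B, V3=R, V4=Y, V5=Y, V6=G, V7=B, V8=Y. Each edge has distinct colors on its endpoints.

4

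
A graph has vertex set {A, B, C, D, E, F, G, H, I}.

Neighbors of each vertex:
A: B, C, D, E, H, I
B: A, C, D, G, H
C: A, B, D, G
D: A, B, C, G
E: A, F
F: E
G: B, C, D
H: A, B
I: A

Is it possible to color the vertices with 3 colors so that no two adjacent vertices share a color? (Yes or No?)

B, C, D, G are mutually adjacent (a clique of size 4), so at least 4 colors are needed.
So 3 colors are not enough.

No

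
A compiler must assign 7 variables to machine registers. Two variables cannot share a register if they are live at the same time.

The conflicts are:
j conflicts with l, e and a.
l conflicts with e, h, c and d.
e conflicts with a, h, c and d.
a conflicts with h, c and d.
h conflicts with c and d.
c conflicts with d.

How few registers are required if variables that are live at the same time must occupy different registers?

e, a, h, c, d are mutually in conflict, so at least 5 registers are needed.
5 registers suffice: register 1 → {e}; register 2 → {l, a}; register 3 → {j, d}; register 4 → {h}; register 5 → {c}. Every pair that conflicts lands in different registers.

5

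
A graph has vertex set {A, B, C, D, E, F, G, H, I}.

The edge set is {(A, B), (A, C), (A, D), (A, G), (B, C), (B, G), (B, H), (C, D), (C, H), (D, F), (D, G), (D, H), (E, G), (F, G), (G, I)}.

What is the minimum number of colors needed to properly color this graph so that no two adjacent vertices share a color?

3

C, D, H form a triangle, so at least 3 colors are needed.
3 colors suffice: color 1 → {C, G}; color 2 → {B, D, E, I}; color 3 → {A, F, H}. Every edge joins two different colors.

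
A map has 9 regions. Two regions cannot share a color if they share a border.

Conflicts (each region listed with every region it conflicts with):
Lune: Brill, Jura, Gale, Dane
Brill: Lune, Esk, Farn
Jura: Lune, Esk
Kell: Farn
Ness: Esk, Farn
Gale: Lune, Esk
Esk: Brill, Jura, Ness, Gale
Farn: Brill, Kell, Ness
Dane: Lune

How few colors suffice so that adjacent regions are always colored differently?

2

Lune and Jura conflict, so at least 2 colors are needed.
A valid assignment using 2 colors: Lune=1, Brill=2, Jura=2, Kell=2, Ness=2, Gale=2, Esk=1, Farn=1, Dane=2. Every pair that conflicts lands in different colors.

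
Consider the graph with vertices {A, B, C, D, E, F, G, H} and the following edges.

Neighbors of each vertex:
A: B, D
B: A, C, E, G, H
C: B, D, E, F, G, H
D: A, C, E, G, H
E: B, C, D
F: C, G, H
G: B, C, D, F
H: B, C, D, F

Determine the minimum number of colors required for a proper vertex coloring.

3

C, F, G are mutually adjacent, so at least 3 colors are needed.
3 colors suffice: color 1 → {A, C}; color 2 → {B, D, F}; color 3 → {E, G, H}. Every edge joins two different colors.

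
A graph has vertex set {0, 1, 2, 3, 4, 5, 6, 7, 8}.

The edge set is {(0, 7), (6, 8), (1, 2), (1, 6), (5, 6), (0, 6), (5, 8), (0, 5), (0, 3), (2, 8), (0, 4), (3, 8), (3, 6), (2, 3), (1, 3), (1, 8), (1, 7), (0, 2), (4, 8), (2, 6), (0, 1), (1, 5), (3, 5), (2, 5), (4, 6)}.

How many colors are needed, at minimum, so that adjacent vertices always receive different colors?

6

1, 2, 3, 5, 6, 8 are pairwise adjacent (a clique of size 6), so at least 6 colors are needed.
6 colors suffice: color red → {0, 8}; color blue → {6, 7}; color green → {1, 4}; color yellow → {5}; color purple → {2}; color orange → {3}. Each edge has distinct colors on its endpoints.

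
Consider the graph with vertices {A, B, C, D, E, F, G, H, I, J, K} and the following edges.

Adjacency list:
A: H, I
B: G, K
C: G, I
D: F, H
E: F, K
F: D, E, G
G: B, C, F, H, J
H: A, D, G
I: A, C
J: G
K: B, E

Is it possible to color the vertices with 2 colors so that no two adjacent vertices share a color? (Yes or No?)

No

The cycle G-H-A-I-C-G has odd length 5, so it cannot be 2-colored; at least 3 colors are needed.
So 2 colors are not enough.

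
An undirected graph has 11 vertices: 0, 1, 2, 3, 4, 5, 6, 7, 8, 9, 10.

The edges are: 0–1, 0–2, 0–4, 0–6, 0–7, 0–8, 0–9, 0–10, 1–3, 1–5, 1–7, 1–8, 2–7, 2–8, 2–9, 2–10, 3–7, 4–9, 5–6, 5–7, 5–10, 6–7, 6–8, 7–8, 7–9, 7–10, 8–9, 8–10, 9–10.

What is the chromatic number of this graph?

6

0, 2, 7, 8, 9, 10 form a clique, so at least 6 colors are needed.
6 colors suffice: color a → {4, 7}; color b → {0, 3, 5}; color c → {8}; color d → {1, 6, 9}; color e → {10}; color f → {2}. Each edge has distinct colors on its endpoints.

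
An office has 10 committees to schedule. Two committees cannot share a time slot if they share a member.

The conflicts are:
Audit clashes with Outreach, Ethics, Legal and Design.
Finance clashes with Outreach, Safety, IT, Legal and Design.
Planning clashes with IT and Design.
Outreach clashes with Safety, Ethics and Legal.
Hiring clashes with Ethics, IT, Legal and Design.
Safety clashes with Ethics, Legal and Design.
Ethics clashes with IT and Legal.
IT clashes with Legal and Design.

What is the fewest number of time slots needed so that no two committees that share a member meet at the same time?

Audit, Outreach, Ethics, Legal pairwise conflict, so at least 4 time slots are needed.
Using 4 time slots: Audit=4, Finance=2, Planning=2, Outreach=3, Hiring=4, Safety=4, Ethics=2, IT=3, Legal=1, Design=1. Every pair that conflicts lands in different time slots.

4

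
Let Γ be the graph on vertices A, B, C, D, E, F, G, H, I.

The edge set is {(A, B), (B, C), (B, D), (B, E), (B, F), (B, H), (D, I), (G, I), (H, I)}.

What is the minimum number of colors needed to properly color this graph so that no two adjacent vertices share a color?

B and F are adjacent, so at least 2 colors are needed.
2 colors suffice: color 1 → {B, I}; color 2 → {A, C, D, E, F, G, H}. No two adjacent vertices share a color.

2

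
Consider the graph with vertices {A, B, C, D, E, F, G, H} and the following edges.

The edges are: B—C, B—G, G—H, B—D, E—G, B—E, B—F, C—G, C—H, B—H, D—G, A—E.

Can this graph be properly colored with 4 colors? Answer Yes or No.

Yes

The chromatic number is 4. B, C, G, H form a clique, so at least 4 colors are needed.
4 colors suffice: color 1 → {A, B}; color 2 → {F, G}; color 3 → {C, D, E}; color 4 → {H}.
That is already a proper 4-coloring.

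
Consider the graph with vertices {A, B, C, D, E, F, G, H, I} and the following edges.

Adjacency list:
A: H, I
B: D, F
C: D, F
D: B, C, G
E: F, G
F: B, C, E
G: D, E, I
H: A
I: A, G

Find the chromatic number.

The cycle G-D-C-F-E-G has odd length 5, so it cannot be 2-colored; at least 3 colors are needed.
A valid assignment using 3 colors: A=1, B=3, C=3, D=2, E=2, F=1, G=1, H=2, I=2. Each edge has distinct colors on its endpoints.

3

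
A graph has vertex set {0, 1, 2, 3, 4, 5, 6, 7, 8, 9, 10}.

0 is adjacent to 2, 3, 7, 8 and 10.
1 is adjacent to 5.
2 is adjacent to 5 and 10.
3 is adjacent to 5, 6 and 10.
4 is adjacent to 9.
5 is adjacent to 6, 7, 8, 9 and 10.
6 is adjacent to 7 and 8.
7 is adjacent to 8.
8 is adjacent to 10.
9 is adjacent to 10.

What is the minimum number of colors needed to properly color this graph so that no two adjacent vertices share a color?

5, 6, 7, 8 form a clique, so at least 4 colors are needed.
4 colors suffice: 0=a, 1=b, 2=c, 3=c, 4=a, 5=a, 6=b, 7=d, 8=c, 9=c, 10=b. Every edge joins two different colors.

4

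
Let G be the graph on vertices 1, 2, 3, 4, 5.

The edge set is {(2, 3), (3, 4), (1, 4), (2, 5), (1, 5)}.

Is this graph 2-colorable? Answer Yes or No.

No

The cycle 5-1-4-3-2-5 has odd length 5, so it cannot be 2-colored; at least 3 colors are needed.
So 2 colors are not enough.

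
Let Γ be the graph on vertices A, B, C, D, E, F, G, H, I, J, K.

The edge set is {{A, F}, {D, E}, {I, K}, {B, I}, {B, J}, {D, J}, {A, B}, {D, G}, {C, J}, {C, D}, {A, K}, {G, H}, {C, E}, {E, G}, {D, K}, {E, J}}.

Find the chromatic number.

4

C, D, E, J are mutually adjacent (a clique of size 4), so at least 4 colors are needed.
4 colors suffice: color red → {B, D, F, H}; color blue → {A, G, I, J}; color green → {E, K}; color yellow → {C}. No two adjacent vertices share a color.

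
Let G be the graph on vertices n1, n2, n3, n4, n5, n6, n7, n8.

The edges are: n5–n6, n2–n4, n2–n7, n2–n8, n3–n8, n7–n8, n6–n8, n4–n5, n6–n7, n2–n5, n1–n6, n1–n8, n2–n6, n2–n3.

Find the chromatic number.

n2, n6, n7, n8 are pairwise adjacent (a clique of size 4), so at least 4 colors are needed.
One proper 4-coloring: n1=1, n2=1, n3=2, n4=2, n5=3, n6=2, n7=4, n8=3. No two adjacent vertices share a color.

4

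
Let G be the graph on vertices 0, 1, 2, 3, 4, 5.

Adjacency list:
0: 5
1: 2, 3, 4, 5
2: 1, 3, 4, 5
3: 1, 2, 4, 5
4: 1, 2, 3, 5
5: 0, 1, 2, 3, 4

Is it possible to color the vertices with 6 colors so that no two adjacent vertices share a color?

Yes

The chromatic number is 5. 1, 2, 3, 4, 5 form a clique, so at least 5 colors are needed.
5 colors suffice: color red → {5}; color blue → {0, 3}; color green → {1}; color yellow → {4}; color purple → {2}.
Since 6 ≥ 5, a proper 6-coloring certainly exists.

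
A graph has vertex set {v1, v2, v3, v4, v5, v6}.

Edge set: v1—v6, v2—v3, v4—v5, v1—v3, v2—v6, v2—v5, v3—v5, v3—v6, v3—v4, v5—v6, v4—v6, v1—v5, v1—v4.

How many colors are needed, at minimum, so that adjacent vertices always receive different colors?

5

v1, v3, v4, v5, v6 are mutually adjacent (a clique of size 5), so at least 5 colors are needed.
5 colors suffice: v1=purple, v2=yellow, v3=blue, v4=yellow, v5=red, v6=green. Every edge joins two different colors.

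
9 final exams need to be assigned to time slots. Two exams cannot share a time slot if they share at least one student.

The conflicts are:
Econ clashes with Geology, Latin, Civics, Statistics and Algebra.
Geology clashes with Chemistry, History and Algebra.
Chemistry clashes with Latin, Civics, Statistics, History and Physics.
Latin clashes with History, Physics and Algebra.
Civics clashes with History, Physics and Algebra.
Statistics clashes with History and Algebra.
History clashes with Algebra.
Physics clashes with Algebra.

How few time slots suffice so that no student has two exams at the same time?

Geology, History, Algebra pairwise conflict, so at least 3 time slots are needed.
3 time slots suffice: time slot 1 → {Chemistry, Algebra}; time slot 2 → {Econ, History, Physics}; time slot 3 → {Geology, Latin, Civics, Statistics}. Every pair that conflicts lands in different time slots.

3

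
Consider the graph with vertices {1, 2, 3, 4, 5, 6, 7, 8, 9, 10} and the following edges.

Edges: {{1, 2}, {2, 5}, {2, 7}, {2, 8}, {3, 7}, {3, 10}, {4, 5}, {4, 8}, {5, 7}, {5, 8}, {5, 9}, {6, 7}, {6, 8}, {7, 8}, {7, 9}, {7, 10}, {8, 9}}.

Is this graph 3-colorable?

2, 5, 7, 8 are mutually adjacent (a clique of size 4), so at least 4 colors are needed.
So 3 colors are not enough.

No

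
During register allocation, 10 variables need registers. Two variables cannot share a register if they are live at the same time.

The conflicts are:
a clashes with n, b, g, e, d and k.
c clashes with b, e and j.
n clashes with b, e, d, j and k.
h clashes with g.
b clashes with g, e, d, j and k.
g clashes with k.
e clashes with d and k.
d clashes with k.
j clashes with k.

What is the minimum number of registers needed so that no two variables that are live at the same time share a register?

a, n, b, e, d, k all conflict with each other, so at least 6 registers are needed.
6 registers suffice: register 1 → {h, b}; register 2 → {c, k}; register 3 → {g, e, j}; register 4 → {a}; register 5 → {n}; register 6 → {d}. Each listed conflict is separated.

6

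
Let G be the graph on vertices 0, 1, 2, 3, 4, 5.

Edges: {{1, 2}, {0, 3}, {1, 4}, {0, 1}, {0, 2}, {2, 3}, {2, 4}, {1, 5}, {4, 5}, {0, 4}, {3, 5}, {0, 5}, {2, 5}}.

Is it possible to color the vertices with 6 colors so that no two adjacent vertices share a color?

Yes

The chromatic number is 5. 0, 1, 2, 4, 5 are pairwise adjacent (a clique of size 5), so at least 5 colors are needed.
One proper 5-coloring: 0=blue, 1=purple, 2=red, 3=yellow, 4=yellow, 5=green.
Since 6 ≥ 5, a proper 6-coloring certainly exists.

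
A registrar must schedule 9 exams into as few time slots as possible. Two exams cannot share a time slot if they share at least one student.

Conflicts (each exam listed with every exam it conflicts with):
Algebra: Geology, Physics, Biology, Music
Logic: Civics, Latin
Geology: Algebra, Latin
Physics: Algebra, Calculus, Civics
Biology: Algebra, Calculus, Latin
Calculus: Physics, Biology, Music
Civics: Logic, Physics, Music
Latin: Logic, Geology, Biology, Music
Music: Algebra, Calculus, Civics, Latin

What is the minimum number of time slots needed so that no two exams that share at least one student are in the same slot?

Geology and Latin conflict, so at least 2 time slots are needed.
2 time slots suffice: Algebra=1, Logic=2, Geology=2, Physics=2, Biology=2, Calculus=1, Civics=1, Latin=1, Music=2. No two conflicting exams share a time slot.

2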